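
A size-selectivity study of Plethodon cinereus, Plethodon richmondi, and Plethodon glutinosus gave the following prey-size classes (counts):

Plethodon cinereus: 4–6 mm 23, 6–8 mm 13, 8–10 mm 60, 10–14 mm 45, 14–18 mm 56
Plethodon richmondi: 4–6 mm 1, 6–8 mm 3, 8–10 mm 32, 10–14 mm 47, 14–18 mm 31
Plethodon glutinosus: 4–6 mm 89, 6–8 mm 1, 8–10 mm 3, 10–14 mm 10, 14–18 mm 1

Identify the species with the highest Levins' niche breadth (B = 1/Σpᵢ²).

Proportions for Plethodon cinereus (n=197): 23/197=0.1168, 13/197=0.0660, 60/197=0.3046, 45/197=0.2284, 56/197=0.2843
Proportions for Plethodon richmondi (n=114): 1/114=0.0088, 3/114=0.0263, 32/114=0.2807, 47/114=0.4123, 31/114=0.2719
Proportions for Plethodon glutinosus (n=104): 89/104=0.8558, 1/104=0.0096, 3/104=0.0288, 10/104=0.0962, 1/104=0.0096
Σp_cineᵢ² = 0.1168² + 0.0660² + 0.3046² + 0.2284² + 0.2843² = 0.013642 + 0.004356 + 0.092781 + 0.052167 + 0.080826 = 0.243772
B_cine = 1 / 0.243772 = 4.1022
Σp_richᵢ² = 0.0088² + 0.0263² + 0.2807² + 0.4123² + 0.2719² = 0.000077 + 0.000692 + 0.078792 + 0.169991 + 0.073930 = 0.323482
B_rich = 1 / 0.323482 = 3.0914
Σp_glutᵢ² = 0.8558² + 0.0096² + 0.0288² + 0.0962² + 0.0096² = 0.732394 + 0.000092 + 0.000829 + 0.009254 + 0.000092 = 0.742661
B_glut = 1 / 0.742661 = 1.3465
Highest B → broadest niche (most generalist): Plethodon cinereus (B = 4.10).

Plethodon cinereus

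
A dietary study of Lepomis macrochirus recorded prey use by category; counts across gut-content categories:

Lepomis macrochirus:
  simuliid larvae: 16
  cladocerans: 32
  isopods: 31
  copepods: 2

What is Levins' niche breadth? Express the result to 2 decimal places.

Proportions for Lepomis macrochirus (n=81): 16/81=0.1975, 32/81=0.3951, 31/81=0.3827, 2/81=0.0247
Σpᵢ² = 0.1975² + 0.3951² + 0.3827² + 0.0247² = 0.039006 + 0.156104 + 0.146459 + 0.000610 = 0.342179
B = 1 / 0.342179 = 2.9224

2.92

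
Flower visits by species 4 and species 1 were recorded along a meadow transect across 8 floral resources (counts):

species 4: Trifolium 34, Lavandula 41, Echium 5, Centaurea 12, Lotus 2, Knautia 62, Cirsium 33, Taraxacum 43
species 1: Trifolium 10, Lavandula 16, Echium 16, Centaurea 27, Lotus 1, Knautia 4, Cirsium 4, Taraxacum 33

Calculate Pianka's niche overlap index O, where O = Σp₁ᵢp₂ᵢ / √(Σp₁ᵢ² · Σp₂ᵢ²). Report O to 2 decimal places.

Proportions for species 4 (n=232): 34/232=0.1466, 41/232=0.1767, 5/232=0.0216, 12/232=0.0517, 2/232=0.0086, 62/232=0.2672, 33/232=0.1422, 43/232=0.1853
Proportions for species 1 (n=111): 10/111=0.0901, 16/111=0.1441, 16/111=0.1441, 27/111=0.2432, 1/111=0.0090, 4/111=0.0360, 4/111=0.0360, 33/111=0.2973
Σ p₁ᵢp₂ᵢ = 0.013209 + 0.025462 + 0.003113 + 0.012573 + 0.000077 + 0.009619 + 0.005119 + 0.055090 = 0.124262
Σp_1ᵢ² = 0.1466² + 0.1767² + 0.0216² + 0.0517² + 0.0086² + 0.2672² + 0.1422² + 0.1853² = 0.021492 + 0.031223 + 0.000467 + 0.002673 + 0.000074 + 0.071396 + 0.020221 + 0.034336 = 0.181882
Σp_2ᵢ² = 0.0901² + 0.1441² + 0.1441² + 0.2432² + 0.0090² + 0.0360² + 0.0360² + 0.2973² = 0.008118 + 0.020765 + 0.020765 + 0.059146 + 0.000081 + 0.001296 + 0.001296 + 0.088387 = 0.199854
O = 0.124262 / √(0.181882 × 0.199854) = 0.124262 / 0.1906564 = 0.6518

0.65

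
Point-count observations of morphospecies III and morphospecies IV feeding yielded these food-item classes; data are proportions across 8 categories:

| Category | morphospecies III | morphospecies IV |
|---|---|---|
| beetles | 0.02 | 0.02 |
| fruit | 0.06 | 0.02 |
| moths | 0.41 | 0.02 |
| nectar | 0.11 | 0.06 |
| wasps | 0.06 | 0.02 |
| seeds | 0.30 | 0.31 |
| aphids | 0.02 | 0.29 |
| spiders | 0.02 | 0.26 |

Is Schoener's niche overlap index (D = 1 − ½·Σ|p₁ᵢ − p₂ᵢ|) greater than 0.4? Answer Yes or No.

Σ|p₁ᵢ − p₂ᵢ| = 0.00 + 0.04 + 0.39 + 0.05 + 0.04 + 0.01 + 0.27 + 0.24 = 1.04
D = 1 − ½ × 1.04 = 1 − 0.520 = 0.4800
D = 0.4800 > 0.4 → Yes.

Yes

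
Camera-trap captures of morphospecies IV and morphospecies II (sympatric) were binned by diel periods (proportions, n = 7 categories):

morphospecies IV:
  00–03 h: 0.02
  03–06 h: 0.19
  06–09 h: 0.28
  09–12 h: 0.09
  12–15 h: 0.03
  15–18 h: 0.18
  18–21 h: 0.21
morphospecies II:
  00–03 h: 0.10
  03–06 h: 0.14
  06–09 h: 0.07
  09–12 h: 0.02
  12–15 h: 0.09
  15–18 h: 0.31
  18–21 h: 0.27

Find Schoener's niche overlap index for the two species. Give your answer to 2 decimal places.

0.67

Σ|p₁ᵢ − p₂ᵢ| = 0.08 + 0.05 + 0.21 + 0.07 + 0.06 + 0.13 + 0.06 = 0.66
D = 1 − ½ × 0.66 = 1 − 0.330 = 0.6700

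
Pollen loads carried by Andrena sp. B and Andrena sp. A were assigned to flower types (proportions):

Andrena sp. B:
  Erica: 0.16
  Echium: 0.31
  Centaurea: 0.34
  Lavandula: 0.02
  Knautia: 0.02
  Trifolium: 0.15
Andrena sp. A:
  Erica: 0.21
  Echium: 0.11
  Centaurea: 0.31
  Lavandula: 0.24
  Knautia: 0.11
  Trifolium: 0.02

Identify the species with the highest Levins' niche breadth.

Σp_Bᵢ² = 0.16² + 0.31² + 0.34² + 0.02² + 0.02² + 0.15² = 0.0256 + 0.0961 + 0.1156 + 0.0004 + 0.0004 + 0.0225 = 0.2606
B_B = 1 / 0.2606 = 3.8373
Σp_Aᵢ² = 0.21² + 0.11² + 0.31² + 0.24² + 0.11² + 0.02² = 0.0441 + 0.0121 + 0.0961 + 0.0576 + 0.0121 + 0.0004 = 0.2224
B_A = 1 / 0.2224 = 4.4964
Highest B → broadest niche (most generalist): Andrena sp. A (B = 4.50).

Andrena sp. A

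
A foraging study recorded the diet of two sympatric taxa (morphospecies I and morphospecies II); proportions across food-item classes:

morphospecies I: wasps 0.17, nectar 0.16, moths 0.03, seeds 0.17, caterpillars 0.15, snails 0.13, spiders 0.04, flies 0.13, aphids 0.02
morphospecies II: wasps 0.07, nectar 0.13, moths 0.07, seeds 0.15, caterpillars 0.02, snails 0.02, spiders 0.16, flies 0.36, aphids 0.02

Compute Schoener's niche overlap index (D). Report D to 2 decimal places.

0.61

Σ|p₁ᵢ − p₂ᵢ| = 0.10 + 0.03 + 0.04 + 0.02 + 0.13 + 0.11 + 0.12 + 0.23 + 0.00 = 0.78
D = 1 − ½ × 0.78 = 1 − 0.390 = 0.6100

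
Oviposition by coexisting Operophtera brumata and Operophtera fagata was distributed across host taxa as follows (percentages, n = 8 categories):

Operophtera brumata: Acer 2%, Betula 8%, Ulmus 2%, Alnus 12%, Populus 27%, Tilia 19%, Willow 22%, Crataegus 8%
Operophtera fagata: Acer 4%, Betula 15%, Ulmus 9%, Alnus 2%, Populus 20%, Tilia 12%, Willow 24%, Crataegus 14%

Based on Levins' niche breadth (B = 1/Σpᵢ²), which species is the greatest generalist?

Operophtera fagata

Convert percentages to proportions (divide by 100).
Σp_brumᵢ² = 0.02² + 0.08² + 0.02² + 0.12² + 0.27² + 0.19² + 0.22² + 0.08² = 0.0004 + 0.0064 + 0.0004 + 0.0144 + 0.0729 + 0.0361 + 0.0484 + 0.0064 = 0.1854
B_brum = 1 / 0.1854 = 5.3937
Σp_fagaᵢ² = 0.04² + 0.15² + 0.09² + 0.02² + 0.20² + 0.12² + 0.24² + 0.14² = 0.0016 + 0.0225 + 0.0081 + 0.0004 + 0.0400 + 0.0144 + 0.0576 + 0.0196 = 0.1642
B_faga = 1 / 0.1642 = 6.0901
Highest B → broadest niche (most generalist): Operophtera fagata (B = 6.09).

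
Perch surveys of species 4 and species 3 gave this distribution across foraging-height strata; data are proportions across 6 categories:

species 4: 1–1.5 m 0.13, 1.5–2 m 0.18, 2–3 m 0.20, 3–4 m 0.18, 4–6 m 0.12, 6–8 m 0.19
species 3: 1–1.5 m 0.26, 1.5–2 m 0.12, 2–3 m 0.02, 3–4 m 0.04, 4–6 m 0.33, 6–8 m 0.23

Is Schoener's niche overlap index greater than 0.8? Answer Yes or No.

Σ|p₁ᵢ − p₂ᵢ| = 0.13 + 0.06 + 0.18 + 0.14 + 0.21 + 0.04 = 0.76
D = 1 − ½ × 0.76 = 1 − 0.380 = 0.6200
D = 0.6200 < 0.8 → No.

No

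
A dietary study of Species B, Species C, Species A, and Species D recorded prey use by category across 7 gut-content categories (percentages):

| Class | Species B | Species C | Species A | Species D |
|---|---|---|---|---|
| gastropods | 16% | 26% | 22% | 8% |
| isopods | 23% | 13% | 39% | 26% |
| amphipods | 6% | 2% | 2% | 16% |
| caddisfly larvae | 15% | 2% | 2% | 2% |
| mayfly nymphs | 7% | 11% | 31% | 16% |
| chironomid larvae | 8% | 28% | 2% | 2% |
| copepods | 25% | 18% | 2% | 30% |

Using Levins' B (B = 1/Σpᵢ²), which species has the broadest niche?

Species B

Convert percentages to proportions (divide by 100).
Σp_Bᵢ² = 0.16² + 0.23² + 0.06² + 0.15² + 0.07² + 0.08² + 0.25² = 0.0256 + 0.0529 + 0.0036 + 0.0225 + 0.0049 + 0.0064 + 0.0625 = 0.1784
B_B = 1 / 0.1784 = 5.6054
Σp_Cᵢ² = 0.26² + 0.13² + 0.02² + 0.02² + 0.11² + 0.28² + 0.18² = 0.0676 + 0.0169 + 0.0004 + 0.0004 + 0.0121 + 0.0784 + 0.0324 = 0.2082
B_C = 1 / 0.2082 = 4.8031
Σp_Aᵢ² = 0.22² + 0.39² + 0.02² + 0.02² + 0.31² + 0.02² + 0.02² = 0.0484 + 0.1521 + 0.0004 + 0.0004 + 0.0961 + 0.0004 + 0.0004 = 0.2982
B_A = 1 / 0.2982 = 3.3535
Σp_Dᵢ² = 0.08² + 0.26² + 0.16² + 0.02² + 0.16² + 0.02² + 0.30² = 0.0064 + 0.0676 + 0.0256 + 0.0004 + 0.0256 + 0.0004 + 0.0900 = 0.2160
B_D = 1 / 0.2160 = 4.6296
Highest B → broadest niche (most generalist): Species B (B = 5.61).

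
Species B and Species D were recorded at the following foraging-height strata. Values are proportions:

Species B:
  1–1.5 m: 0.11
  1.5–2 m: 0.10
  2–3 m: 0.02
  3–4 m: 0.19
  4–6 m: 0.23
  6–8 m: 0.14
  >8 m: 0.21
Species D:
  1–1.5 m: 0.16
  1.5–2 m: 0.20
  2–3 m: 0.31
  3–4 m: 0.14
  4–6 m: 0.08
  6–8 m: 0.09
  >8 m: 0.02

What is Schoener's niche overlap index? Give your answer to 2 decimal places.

Σ|p₁ᵢ − p₂ᵢ| = 0.05 + 0.10 + 0.29 + 0.05 + 0.15 + 0.05 + 0.19 = 0.88
D = 1 − ½ × 0.88 = 1 − 0.440 = 0.5600

0.56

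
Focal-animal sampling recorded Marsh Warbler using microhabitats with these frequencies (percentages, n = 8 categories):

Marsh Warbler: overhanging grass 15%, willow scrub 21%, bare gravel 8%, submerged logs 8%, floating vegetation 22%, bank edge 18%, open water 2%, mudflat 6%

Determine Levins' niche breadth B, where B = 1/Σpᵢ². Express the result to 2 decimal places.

Convert percentages to proportions (divide by 100).
Σpᵢ² = 0.15² + 0.21² + 0.08² + 0.08² + 0.22² + 0.18² + 0.02² + 0.06² = 0.0225 + 0.0441 + 0.0064 + 0.0064 + 0.0484 + 0.0324 + 0.0004 + 0.0036 = 0.1642
B = 1 / 0.1642 = 6.0901

6.09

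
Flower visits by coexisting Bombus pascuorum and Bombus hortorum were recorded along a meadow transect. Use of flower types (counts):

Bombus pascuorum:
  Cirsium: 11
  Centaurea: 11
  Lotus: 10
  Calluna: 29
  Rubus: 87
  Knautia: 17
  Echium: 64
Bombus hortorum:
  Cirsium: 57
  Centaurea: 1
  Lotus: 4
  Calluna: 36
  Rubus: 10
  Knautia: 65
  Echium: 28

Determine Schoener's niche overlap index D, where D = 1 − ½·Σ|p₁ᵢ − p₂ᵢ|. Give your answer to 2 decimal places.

0.46

Proportions for Bombus pascuorum (n=229): 11/229=0.0480, 11/229=0.0480, 10/229=0.0437, 29/229=0.1266, 87/229=0.3799, 17/229=0.0742, 64/229=0.2795
Proportions for Bombus hortorum (n=201): 57/201=0.2836, 1/201=0.0050, 4/201=0.0199, 36/201=0.1791, 10/201=0.0498, 65/201=0.3234, 28/201=0.1393
Σ|p₁ᵢ − p₂ᵢ| = 0.2356 + 0.0430 + 0.0238 + 0.0525 + 0.3301 + 0.2492 + 0.1402 = 1.0744
D = 1 − ½ × 1.0744 = 1 − 0.53720 = 0.46280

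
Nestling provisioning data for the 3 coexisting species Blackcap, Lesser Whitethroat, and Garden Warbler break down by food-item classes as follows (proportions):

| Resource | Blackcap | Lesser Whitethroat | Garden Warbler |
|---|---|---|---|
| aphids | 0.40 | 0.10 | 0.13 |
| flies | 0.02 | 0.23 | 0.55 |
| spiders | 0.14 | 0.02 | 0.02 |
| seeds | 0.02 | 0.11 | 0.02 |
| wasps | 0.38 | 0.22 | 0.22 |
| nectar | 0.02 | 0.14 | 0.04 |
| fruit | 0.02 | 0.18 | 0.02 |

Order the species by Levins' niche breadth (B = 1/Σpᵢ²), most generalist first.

Lesser Whitethroat > Blackcap > Garden Warbler

Σp_Blacᵢ² = 0.40² + 0.02² + 0.14² + 0.02² + 0.38² + 0.02² + 0.02² = 0.1600 + 0.0004 + 0.0196 + 0.0004 + 0.1444 + 0.0004 + 0.0004 = 0.3256
B_Blac = 1 / 0.3256 = 3.0713
Σp_Whitᵢ² = 0.10² + 0.23² + 0.02² + 0.11² + 0.22² + 0.14² + 0.18² = 0.0100 + 0.0529 + 0.0004 + 0.0121 + 0.0484 + 0.0196 + 0.0324 = 0.1758
B_Whit = 1 / 0.1758 = 5.6883
Σp_Warbᵢ² = 0.13² + 0.55² + 0.02² + 0.02² + 0.22² + 0.04² + 0.02² = 0.0169 + 0.3025 + 0.0004 + 0.0004 + 0.0484 + 0.0016 + 0.0004 = 0.3706
B_Warb = 1 / 0.3706 = 2.6983
Ranking by B (broadest → narrowest): Lesser Whitethroat (5.69) > Blackcap (3.07) > Garden Warbler (2.70)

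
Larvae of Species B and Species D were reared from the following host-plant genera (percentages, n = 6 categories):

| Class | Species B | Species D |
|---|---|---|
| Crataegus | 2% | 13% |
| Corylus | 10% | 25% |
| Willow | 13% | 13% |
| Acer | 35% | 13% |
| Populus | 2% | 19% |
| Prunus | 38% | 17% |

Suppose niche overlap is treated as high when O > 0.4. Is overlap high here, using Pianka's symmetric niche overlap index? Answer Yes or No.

Convert percentages to proportions (divide by 100).
Σ p₁ᵢp₂ᵢ = 0.0026 + 0.0250 + 0.0169 + 0.0455 + 0.0038 + 0.0646 = 0.1584
Σp_1ᵢ² = 0.02² + 0.10² + 0.13² + 0.35² + 0.02² + 0.38² = 0.0004 + 0.0100 + 0.0169 + 0.1225 + 0.0004 + 0.1444 = 0.2946
Σp_2ᵢ² = 0.13² + 0.25² + 0.13² + 0.13² + 0.19² + 0.17² = 0.0169 + 0.0625 + 0.0169 + 0.0169 + 0.0361 + 0.0289 = 0.1782
O = 0.1584 / √(0.2946 × 0.1782) = 0.1584 / 0.22912 = 0.6913
O = 0.6913 > 0.4 → Yes.

Yes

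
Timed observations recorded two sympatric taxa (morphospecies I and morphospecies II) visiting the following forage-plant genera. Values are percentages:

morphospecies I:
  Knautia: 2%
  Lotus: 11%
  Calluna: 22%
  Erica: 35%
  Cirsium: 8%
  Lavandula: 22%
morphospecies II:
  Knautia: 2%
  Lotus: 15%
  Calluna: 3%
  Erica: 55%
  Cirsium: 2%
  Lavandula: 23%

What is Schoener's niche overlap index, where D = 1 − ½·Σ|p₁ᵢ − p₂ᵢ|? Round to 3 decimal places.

Convert percentages to proportions (divide by 100).
Σ|p₁ᵢ − p₂ᵢ| = 0.00 + 0.04 + 0.19 + 0.20 + 0.06 + 0.01 = 0.50
D = 1 − ½ × 0.50 = 1 − 0.250 = 0.75000

0.750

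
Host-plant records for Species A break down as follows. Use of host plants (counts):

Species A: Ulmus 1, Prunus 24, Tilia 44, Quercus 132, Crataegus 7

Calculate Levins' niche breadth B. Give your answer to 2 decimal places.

Proportions for Species A (n=208): 1/208=0.0048, 24/208=0.1154, 44/208=0.2115, 132/208=0.6346, 7/208=0.0337
Σpᵢ² = 0.0048² + 0.1154² + 0.2115² + 0.6346² + 0.0337² = 0.000023 + 0.013317 + 0.044732 + 0.402717 + 0.001136 = 0.461925
B = 1 / 0.461925 = 2.1649

2.16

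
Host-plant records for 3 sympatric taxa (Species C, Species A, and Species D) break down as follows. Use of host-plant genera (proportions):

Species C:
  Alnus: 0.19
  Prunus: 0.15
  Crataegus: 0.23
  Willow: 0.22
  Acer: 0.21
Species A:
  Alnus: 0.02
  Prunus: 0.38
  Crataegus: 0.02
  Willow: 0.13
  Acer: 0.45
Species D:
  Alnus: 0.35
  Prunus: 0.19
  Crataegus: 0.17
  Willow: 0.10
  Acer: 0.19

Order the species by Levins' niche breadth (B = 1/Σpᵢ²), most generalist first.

Species C > Species D > Species A

Σp_Cᵢ² = 0.19² + 0.15² + 0.23² + 0.22² + 0.21² = 0.0361 + 0.0225 + 0.0529 + 0.0484 + 0.0441 = 0.2040
B_C = 1 / 0.2040 = 4.9020
Σp_Aᵢ² = 0.02² + 0.38² + 0.02² + 0.13² + 0.45² = 0.0004 + 0.1444 + 0.0004 + 0.0169 + 0.2025 = 0.3646
B_A = 1 / 0.3646 = 2.7427
Σp_Dᵢ² = 0.35² + 0.19² + 0.17² + 0.10² + 0.19² = 0.1225 + 0.0361 + 0.0289 + 0.0100 + 0.0361 = 0.2336
B_D = 1 / 0.2336 = 4.2808
Ranking by B (broadest → narrowest): Species C (4.90) > Species D (4.28) > Species A (2.74)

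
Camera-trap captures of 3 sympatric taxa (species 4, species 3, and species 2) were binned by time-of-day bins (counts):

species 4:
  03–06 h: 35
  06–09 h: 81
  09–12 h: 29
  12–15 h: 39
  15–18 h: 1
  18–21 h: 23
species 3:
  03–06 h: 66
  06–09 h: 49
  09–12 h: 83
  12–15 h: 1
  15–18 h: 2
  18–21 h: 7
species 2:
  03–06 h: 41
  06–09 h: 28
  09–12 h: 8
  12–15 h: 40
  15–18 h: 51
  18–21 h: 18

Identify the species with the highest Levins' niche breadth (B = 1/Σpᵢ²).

Proportions for species 4 (n=208): 35/208=0.1683, 81/208=0.3894, 29/208=0.1394, 39/208=0.1875, 1/208=0.0048, 23/208=0.1106
Proportions for species 3 (n=208): 66/208=0.3173, 49/208=0.2356, 83/208=0.3990, 1/208=0.0048, 2/208=0.0096, 7/208=0.0337
Proportions for species 2 (n=186): 41/186=0.2204, 28/186=0.1505, 8/186=0.0430, 40/186=0.2151, 51/186=0.2742, 18/186=0.0968
Σp_4ᵢ² = 0.1683² + 0.3894² + 0.1394² + 0.1875² + 0.0048² + 0.1106² = 0.028325 + 0.151632 + 0.019432 + 0.035156 + 0.000023 + 0.012232 = 0.246800
B_4 = 1 / 0.246800 = 4.0519
Σp_3ᵢ² = 0.3173² + 0.2356² + 0.3990² + 0.0048² + 0.0096² + 0.0337² = 0.100679 + 0.055507 + 0.159201 + 0.000023 + 0.000092 + 0.001136 = 0.316638
B_3 = 1 / 0.316638 = 3.1582
Σp_2ᵢ² = 0.2204² + 0.1505² + 0.0430² + 0.2151² + 0.2742² + 0.0968² = 0.048576 + 0.022650 + 0.001849 + 0.046268 + 0.075186 + 0.009370 = 0.203899
B_2 = 1 / 0.203899 = 4.9044
Highest B → broadest niche (most generalist): species 2 (B = 4.90).

species 2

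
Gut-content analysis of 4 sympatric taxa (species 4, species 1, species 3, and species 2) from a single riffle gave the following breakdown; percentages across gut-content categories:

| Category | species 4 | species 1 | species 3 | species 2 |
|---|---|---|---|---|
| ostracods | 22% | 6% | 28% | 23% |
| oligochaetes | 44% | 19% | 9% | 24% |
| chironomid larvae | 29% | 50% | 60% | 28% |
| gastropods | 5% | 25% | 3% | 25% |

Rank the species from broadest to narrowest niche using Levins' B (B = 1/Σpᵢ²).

species 2 > species 4 > species 1 > species 3

Convert percentages to proportions (divide by 100).
Σp_4ᵢ² = 0.22² + 0.44² + 0.29² + 0.05² = 0.0484 + 0.1936 + 0.0841 + 0.0025 = 0.3286
B_4 = 1 / 0.3286 = 3.0432
Σp_1ᵢ² = 0.06² + 0.19² + 0.50² + 0.25² = 0.0036 + 0.0361 + 0.2500 + 0.0625 = 0.3522
B_1 = 1 / 0.3522 = 2.8393
Σp_3ᵢ² = 0.28² + 0.09² + 0.60² + 0.03² = 0.0784 + 0.0081 + 0.3600 + 0.0009 = 0.4474
B_3 = 1 / 0.4474 = 2.2351
Σp_2ᵢ² = 0.23² + 0.24² + 0.28² + 0.25² = 0.0529 + 0.0576 + 0.0784 + 0.0625 = 0.2514
B_2 = 1 / 0.2514 = 3.9777
Ranking by B (broadest → narrowest): species 2 (3.98) > species 4 (3.04) > species 1 (2.84) > species 3 (2.24)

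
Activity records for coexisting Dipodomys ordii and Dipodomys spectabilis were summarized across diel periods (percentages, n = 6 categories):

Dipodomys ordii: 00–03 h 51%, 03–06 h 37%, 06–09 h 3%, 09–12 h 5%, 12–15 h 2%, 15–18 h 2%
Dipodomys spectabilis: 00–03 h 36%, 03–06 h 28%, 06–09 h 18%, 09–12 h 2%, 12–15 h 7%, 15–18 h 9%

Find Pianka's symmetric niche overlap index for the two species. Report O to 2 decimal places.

0.93

Convert percentages to proportions (divide by 100).
Σ p₁ᵢp₂ᵢ = 0.1836 + 0.1036 + 0.0054 + 0.0010 + 0.0014 + 0.0018 = 0.2968
Σp_1ᵢ² = 0.51² + 0.37² + 0.03² + 0.05² + 0.02² + 0.02² = 0.2601 + 0.1369 + 0.0009 + 0.0025 + 0.0004 + 0.0004 = 0.4012
Σp_2ᵢ² = 0.36² + 0.28² + 0.18² + 0.02² + 0.07² + 0.09² = 0.1296 + 0.0784 + 0.0324 + 0.0004 + 0.0049 + 0.0081 = 0.2538
O = 0.2968 / √(0.4012 × 0.2538) = 0.2968 / 0.31910 = 0.9301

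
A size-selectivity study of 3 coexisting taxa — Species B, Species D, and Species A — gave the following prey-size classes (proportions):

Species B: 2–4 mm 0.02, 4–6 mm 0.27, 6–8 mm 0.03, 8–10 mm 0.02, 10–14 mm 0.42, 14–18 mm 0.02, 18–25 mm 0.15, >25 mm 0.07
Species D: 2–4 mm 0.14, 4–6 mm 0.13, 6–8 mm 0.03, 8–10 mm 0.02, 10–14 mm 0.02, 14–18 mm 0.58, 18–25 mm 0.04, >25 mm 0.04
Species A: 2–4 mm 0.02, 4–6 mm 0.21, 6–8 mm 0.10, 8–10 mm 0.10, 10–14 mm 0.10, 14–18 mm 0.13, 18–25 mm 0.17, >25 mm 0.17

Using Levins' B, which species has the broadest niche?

Σp_Bᵢ² = 0.02² + 0.27² + 0.03² + 0.02² + 0.42² + 0.02² + 0.15² + 0.07² = 0.0004 + 0.0729 + 0.0009 + 0.0004 + 0.1764 + 0.0004 + 0.0225 + 0.0049 = 0.2788
B_B = 1 / 0.2788 = 3.5868
Σp_Dᵢ² = 0.14² + 0.13² + 0.03² + 0.02² + 0.02² + 0.58² + 0.04² + 0.04² = 0.0196 + 0.0169 + 0.0009 + 0.0004 + 0.0004 + 0.3364 + 0.0016 + 0.0016 = 0.3778
B_D = 1 / 0.3778 = 2.6469
Σp_Aᵢ² = 0.02² + 0.21² + 0.10² + 0.10² + 0.10² + 0.13² + 0.17² + 0.17² = 0.0004 + 0.0441 + 0.0100 + 0.0100 + 0.0100 + 0.0169 + 0.0289 + 0.0289 = 0.1492
B_A = 1 / 0.1492 = 6.7024
Highest B → broadest niche (most generalist): Species A (B = 6.70).

Species A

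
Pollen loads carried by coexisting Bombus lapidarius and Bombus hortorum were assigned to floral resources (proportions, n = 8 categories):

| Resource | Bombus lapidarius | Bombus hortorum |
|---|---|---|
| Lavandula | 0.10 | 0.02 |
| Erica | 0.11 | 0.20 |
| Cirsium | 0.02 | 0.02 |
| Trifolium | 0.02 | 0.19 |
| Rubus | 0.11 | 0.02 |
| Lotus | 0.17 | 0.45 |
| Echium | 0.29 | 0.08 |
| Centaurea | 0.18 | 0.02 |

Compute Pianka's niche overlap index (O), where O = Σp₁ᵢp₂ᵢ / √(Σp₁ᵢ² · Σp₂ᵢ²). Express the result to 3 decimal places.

0.588

Σ p₁ᵢp₂ᵢ = 0.0020 + 0.0220 + 0.0004 + 0.0038 + 0.0022 + 0.0765 + 0.0232 + 0.0036 = 0.1337
Σp_1ᵢ² = 0.10² + 0.11² + 0.02² + 0.02² + 0.11² + 0.17² + 0.29² + 0.18² = 0.0100 + 0.0121 + 0.0004 + 0.0004 + 0.0121 + 0.0289 + 0.0841 + 0.0324 = 0.1804
Σp_2ᵢ² = 0.02² + 0.20² + 0.02² + 0.19² + 0.02² + 0.45² + 0.08² + 0.02² = 0.0004 + 0.0400 + 0.0004 + 0.0361 + 0.0004 + 0.2025 + 0.0064 + 0.0004 = 0.2866
O = 0.1337 / √(0.1804 × 0.2866) = 0.1337 / 0.227382 = 0.58800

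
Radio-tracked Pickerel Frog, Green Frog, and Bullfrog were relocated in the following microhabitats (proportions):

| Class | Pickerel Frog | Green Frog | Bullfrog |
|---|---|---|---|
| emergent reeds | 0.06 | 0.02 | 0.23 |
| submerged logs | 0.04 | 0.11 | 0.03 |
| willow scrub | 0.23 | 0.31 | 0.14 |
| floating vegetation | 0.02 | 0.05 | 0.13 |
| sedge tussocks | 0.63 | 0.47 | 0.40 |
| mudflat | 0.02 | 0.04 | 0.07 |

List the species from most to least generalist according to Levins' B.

Bullfrog > Green Frog > Pickerel Frog

Σp_Pickᵢ² = 0.06² + 0.04² + 0.23² + 0.02² + 0.63² + 0.02² = 0.0036 + 0.0016 + 0.0529 + 0.0004 + 0.3969 + 0.0004 = 0.4558
B_Pick = 1 / 0.4558 = 2.1939
Σp_Greeᵢ² = 0.02² + 0.11² + 0.31² + 0.05² + 0.47² + 0.04² = 0.0004 + 0.0121 + 0.0961 + 0.0025 + 0.2209 + 0.0016 = 0.3336
B_Gree = 1 / 0.3336 = 2.9976
Σp_Bullᵢ² = 0.23² + 0.03² + 0.14² + 0.13² + 0.40² + 0.07² = 0.0529 + 0.0009 + 0.0196 + 0.0169 + 0.1600 + 0.0049 = 0.2552
B_Bull = 1 / 0.2552 = 3.9185
Ranking by B (broadest → narrowest): Bullfrog (3.92) > Green Frog (3.00) > Pickerel Frog (2.19)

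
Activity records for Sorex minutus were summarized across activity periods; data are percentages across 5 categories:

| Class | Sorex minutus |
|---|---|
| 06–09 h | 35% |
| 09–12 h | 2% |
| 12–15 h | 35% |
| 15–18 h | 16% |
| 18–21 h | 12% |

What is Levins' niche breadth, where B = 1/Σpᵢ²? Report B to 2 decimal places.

Convert percentages to proportions (divide by 100).
Σpᵢ² = 0.35² + 0.02² + 0.35² + 0.16² + 0.12² = 0.1225 + 0.0004 + 0.1225 + 0.0256 + 0.0144 = 0.2854
B = 1 / 0.2854 = 3.5039

3.50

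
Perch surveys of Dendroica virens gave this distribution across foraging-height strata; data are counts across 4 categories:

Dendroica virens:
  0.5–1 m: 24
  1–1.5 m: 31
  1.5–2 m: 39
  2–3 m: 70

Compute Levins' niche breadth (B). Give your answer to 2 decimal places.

3.38

Proportions for Dendroica virens (n=164): 24/164=0.1463, 31/164=0.1890, 39/164=0.2378, 70/164=0.4268
Σpᵢ² = 0.1463² + 0.1890² + 0.2378² + 0.4268² = 0.021404 + 0.035721 + 0.056549 + 0.182158 = 0.295832
B = 1 / 0.295832 = 3.3803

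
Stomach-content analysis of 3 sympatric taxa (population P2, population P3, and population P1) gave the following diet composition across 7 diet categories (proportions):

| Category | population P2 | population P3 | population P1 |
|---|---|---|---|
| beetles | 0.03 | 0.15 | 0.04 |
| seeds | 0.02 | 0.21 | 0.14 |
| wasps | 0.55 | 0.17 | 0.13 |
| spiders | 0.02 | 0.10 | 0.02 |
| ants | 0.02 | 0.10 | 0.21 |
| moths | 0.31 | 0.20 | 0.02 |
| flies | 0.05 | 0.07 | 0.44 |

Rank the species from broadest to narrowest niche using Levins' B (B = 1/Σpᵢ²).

population P3 > population P1 > population P2

Σp_P2ᵢ² = 0.03² + 0.02² + 0.55² + 0.02² + 0.02² + 0.31² + 0.05² = 0.0009 + 0.0004 + 0.3025 + 0.0004 + 0.0004 + 0.0961 + 0.0025 = 0.4032
B_P2 = 1 / 0.4032 = 2.4802
Σp_P3ᵢ² = 0.15² + 0.21² + 0.17² + 0.10² + 0.10² + 0.20² + 0.07² = 0.0225 + 0.0441 + 0.0289 + 0.0100 + 0.0100 + 0.0400 + 0.0049 = 0.1604
B_P3 = 1 / 0.1604 = 6.2344
Σp_P1ᵢ² = 0.04² + 0.14² + 0.13² + 0.02² + 0.21² + 0.02² + 0.44² = 0.0016 + 0.0196 + 0.0169 + 0.0004 + 0.0441 + 0.0004 + 0.1936 = 0.2766
B_P1 = 1 / 0.2766 = 3.6153
Ranking by B (broadest → narrowest): population P3 (6.23) > population P1 (3.62) > population P2 (2.48)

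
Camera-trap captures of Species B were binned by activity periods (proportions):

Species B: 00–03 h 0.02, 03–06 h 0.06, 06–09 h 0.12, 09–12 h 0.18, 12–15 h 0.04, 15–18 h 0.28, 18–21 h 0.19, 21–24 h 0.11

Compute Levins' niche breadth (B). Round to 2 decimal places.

5.59

Σpᵢ² = 0.02² + 0.06² + 0.12² + 0.18² + 0.04² + 0.28² + 0.19² + 0.11² = 0.0004 + 0.0036 + 0.0144 + 0.0324 + 0.0016 + 0.0784 + 0.0361 + 0.0121 = 0.1790
B = 1 / 0.1790 = 5.5866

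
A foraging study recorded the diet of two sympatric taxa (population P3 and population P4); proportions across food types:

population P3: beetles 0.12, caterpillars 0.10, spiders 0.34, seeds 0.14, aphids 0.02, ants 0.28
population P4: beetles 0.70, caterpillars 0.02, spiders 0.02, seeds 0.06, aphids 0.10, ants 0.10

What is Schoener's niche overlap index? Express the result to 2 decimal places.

Σ|p₁ᵢ − p₂ᵢ| = 0.58 + 0.08 + 0.32 + 0.08 + 0.08 + 0.18 = 1.32
D = 1 − ½ × 1.32 = 1 − 0.660 = 0.3400

0.34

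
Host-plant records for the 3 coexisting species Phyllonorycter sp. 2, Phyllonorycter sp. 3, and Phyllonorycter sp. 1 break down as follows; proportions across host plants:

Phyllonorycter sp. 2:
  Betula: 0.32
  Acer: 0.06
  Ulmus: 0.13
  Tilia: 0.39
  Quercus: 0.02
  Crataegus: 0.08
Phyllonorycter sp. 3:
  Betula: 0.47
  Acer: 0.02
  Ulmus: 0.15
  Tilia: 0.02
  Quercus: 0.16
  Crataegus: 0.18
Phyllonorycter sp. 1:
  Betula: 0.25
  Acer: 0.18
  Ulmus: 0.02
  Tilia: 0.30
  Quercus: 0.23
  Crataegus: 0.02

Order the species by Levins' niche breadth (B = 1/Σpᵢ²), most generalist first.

Phyllonorycter sp. 1 > Phyllonorycter sp. 2 > Phyllonorycter sp. 3

Σp_2ᵢ² = 0.32² + 0.06² + 0.13² + 0.39² + 0.02² + 0.08² = 0.1024 + 0.0036 + 0.0169 + 0.1521 + 0.0004 + 0.0064 = 0.2818
B_2 = 1 / 0.2818 = 3.5486
Σp_3ᵢ² = 0.47² + 0.02² + 0.15² + 0.02² + 0.16² + 0.18² = 0.2209 + 0.0004 + 0.0225 + 0.0004 + 0.0256 + 0.0324 = 0.3022
B_3 = 1 / 0.3022 = 3.3091
Σp_1ᵢ² = 0.25² + 0.18² + 0.02² + 0.30² + 0.23² + 0.02² = 0.0625 + 0.0324 + 0.0004 + 0.0900 + 0.0529 + 0.0004 = 0.2386
B_1 = 1 / 0.2386 = 4.1911
Ranking by B (broadest → narrowest): Phyllonorycter sp. 1 (4.19) > Phyllonorycter sp. 2 (3.55) > Phyllonorycter sp. 3 (3.31)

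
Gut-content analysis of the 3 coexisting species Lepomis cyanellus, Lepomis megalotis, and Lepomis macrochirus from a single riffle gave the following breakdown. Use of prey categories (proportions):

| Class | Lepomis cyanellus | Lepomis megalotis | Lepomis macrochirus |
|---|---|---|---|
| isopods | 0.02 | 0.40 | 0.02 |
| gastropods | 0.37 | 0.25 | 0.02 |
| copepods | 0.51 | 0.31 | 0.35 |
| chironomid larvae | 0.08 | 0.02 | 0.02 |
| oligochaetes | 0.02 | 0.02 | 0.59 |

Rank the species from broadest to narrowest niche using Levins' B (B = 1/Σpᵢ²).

Σp_cyanᵢ² = 0.02² + 0.37² + 0.51² + 0.08² + 0.02² = 0.0004 + 0.1369 + 0.2601 + 0.0064 + 0.0004 = 0.4042
B_cyan = 1 / 0.4042 = 2.4740
Σp_megaᵢ² = 0.40² + 0.25² + 0.31² + 0.02² + 0.02² = 0.1600 + 0.0625 + 0.0961 + 0.0004 + 0.0004 = 0.3194
B_mega = 1 / 0.3194 = 3.1309
Σp_macrᵢ² = 0.02² + 0.02² + 0.35² + 0.02² + 0.59² = 0.0004 + 0.0004 + 0.1225 + 0.0004 + 0.3481 = 0.4718
B_macr = 1 / 0.4718 = 2.1195
Ranking by B (broadest → narrowest): Lepomis megalotis (3.13) > Lepomis cyanellus (2.47) > Lepomis macrochirus (2.12)

Lepomis megalotis > Lepomis cyanellus > Lepomis macrochirus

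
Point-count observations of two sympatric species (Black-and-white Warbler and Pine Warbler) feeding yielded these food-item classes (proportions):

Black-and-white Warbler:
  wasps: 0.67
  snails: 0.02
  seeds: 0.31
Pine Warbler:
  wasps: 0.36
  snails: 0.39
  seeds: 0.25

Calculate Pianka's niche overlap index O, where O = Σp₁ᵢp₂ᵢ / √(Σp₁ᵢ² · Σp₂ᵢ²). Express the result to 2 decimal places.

0.75

Σ p₁ᵢp₂ᵢ = 0.2412 + 0.0078 + 0.0775 = 0.3265
Σp_1ᵢ² = 0.67² + 0.02² + 0.31² = 0.4489 + 0.0004 + 0.0961 = 0.5454
Σp_2ᵢ² = 0.36² + 0.39² + 0.25² = 0.1296 + 0.1521 + 0.0625 = 0.3442
O = 0.3265 / √(0.5454 × 0.3442) = 0.3265 / 0.43327 = 0.7536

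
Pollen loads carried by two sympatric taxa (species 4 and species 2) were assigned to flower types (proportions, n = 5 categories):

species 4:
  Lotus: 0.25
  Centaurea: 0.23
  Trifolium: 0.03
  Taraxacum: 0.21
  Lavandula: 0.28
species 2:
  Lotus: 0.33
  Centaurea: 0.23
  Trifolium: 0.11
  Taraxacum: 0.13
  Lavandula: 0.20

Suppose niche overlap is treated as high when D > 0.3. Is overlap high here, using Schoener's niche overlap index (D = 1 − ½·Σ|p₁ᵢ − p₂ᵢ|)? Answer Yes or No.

Σ|p₁ᵢ − p₂ᵢ| = 0.08 + 0.00 + 0.08 + 0.08 + 0.08 = 0.32
D = 1 − ½ × 0.32 = 1 − 0.160 = 0.8400
D = 0.8400 > 0.3 → Yes.

Yes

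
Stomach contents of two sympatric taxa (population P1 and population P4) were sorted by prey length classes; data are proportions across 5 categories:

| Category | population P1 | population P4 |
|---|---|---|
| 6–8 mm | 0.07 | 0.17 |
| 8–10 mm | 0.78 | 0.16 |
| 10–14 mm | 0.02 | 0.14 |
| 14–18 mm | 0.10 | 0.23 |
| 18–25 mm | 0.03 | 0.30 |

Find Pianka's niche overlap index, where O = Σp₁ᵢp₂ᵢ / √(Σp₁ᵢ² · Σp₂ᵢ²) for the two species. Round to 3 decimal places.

Σ p₁ᵢp₂ᵢ = 0.0119 + 0.1248 + 0.0028 + 0.0230 + 0.0090 = 0.1715
Σp_1ᵢ² = 0.07² + 0.78² + 0.02² + 0.10² + 0.03² = 0.0049 + 0.6084 + 0.0004 + 0.0100 + 0.0009 = 0.6246
Σp_2ᵢ² = 0.17² + 0.16² + 0.14² + 0.23² + 0.30² = 0.0289 + 0.0256 + 0.0196 + 0.0529 + 0.0900 = 0.2170
O = 0.1715 / √(0.6246 × 0.2170) = 0.1715 / 0.368155 = 0.46584

0.466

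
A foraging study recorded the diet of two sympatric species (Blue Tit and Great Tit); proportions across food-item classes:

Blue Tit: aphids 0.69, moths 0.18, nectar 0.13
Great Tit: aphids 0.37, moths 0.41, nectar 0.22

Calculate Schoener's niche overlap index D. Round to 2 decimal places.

0.68

Σ|p₁ᵢ − p₂ᵢ| = 0.32 + 0.23 + 0.09 = 0.64
D = 1 − ½ × 0.64 = 1 − 0.320 = 0.6800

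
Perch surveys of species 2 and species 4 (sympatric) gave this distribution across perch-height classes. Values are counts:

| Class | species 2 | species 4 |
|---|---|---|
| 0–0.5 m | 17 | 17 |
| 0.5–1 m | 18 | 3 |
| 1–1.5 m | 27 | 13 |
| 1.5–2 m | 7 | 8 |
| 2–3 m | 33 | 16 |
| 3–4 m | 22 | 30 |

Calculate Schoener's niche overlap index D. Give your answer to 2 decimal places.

0.74

Proportions for species 2 (n=124): 17/124=0.1371, 18/124=0.1452, 27/124=0.2177, 7/124=0.0565, 33/124=0.2661, 22/124=0.1774
Proportions for species 4 (n=87): 17/87=0.1954, 3/87=0.0345, 13/87=0.1494, 8/87=0.0920, 16/87=0.1839, 30/87=0.3448
Σ|p₁ᵢ − p₂ᵢ| = 0.0583 + 0.1107 + 0.0683 + 0.0355 + 0.0822 + 0.1674 = 0.5224
D = 1 − ½ × 0.5224 = 1 − 0.26120 = 0.73880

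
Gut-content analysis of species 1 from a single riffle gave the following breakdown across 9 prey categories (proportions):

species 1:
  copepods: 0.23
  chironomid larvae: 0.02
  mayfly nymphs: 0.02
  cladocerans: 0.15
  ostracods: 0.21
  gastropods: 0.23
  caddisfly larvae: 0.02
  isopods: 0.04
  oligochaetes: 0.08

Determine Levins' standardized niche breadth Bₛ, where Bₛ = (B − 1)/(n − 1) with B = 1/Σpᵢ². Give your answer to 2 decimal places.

Σpᵢ² = 0.23² + 0.02² + 0.02² + 0.15² + 0.21² + 0.23² + 0.02² + 0.04² + 0.08² = 0.0529 + 0.0004 + 0.0004 + 0.0225 + 0.0441 + 0.0529 + 0.0004 + 0.0016 + 0.0064 = 0.1816
B = 1 / 0.1816 = 5.5066
Bₛ = (B − 1)/(n − 1) = (5.5066 − 1)/(9 − 1) = 4.5066/8 = 0.5633

0.56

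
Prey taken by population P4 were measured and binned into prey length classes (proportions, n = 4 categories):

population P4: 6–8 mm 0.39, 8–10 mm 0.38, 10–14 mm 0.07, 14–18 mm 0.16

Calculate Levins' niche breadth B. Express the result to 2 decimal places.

3.06

Σpᵢ² = 0.39² + 0.38² + 0.07² + 0.16² = 0.1521 + 0.1444 + 0.0049 + 0.0256 = 0.3270
B = 1 / 0.3270 = 3.0581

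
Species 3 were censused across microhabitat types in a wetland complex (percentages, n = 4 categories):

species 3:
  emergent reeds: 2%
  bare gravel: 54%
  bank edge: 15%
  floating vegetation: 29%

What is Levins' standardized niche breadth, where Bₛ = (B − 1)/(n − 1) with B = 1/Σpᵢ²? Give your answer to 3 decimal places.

0.503

Convert percentages to proportions (divide by 100).
Σpᵢ² = 0.02² + 0.54² + 0.15² + 0.29² = 0.0004 + 0.2916 + 0.0225 + 0.0841 = 0.3986
B = 1 / 0.3986 = 2.50878
Bₛ = (B − 1)/(n − 1) = (2.50878 − 1)/(4 − 1) = 1.50878/3 = 0.50293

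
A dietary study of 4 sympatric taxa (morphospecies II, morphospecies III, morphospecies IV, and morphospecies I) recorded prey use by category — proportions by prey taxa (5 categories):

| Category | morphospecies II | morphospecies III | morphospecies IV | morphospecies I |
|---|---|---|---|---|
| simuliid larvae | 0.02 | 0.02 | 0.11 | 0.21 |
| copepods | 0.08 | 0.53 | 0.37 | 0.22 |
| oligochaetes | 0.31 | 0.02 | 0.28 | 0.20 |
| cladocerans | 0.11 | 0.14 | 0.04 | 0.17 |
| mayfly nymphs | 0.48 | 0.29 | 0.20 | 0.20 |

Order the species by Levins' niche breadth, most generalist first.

Σp_IIᵢ² = 0.02² + 0.08² + 0.31² + 0.11² + 0.48² = 0.0004 + 0.0064 + 0.0961 + 0.0121 + 0.2304 = 0.3454
B_II = 1 / 0.3454 = 2.8952
Σp_IIIᵢ² = 0.02² + 0.53² + 0.02² + 0.14² + 0.29² = 0.0004 + 0.2809 + 0.0004 + 0.0196 + 0.0841 = 0.3854
B_III = 1 / 0.3854 = 2.5947
Σp_IVᵢ² = 0.11² + 0.37² + 0.28² + 0.04² + 0.20² = 0.0121 + 0.1369 + 0.0784 + 0.0016 + 0.0400 = 0.2690
B_IV = 1 / 0.2690 = 3.7175
Σp_Iᵢ² = 0.21² + 0.22² + 0.20² + 0.17² + 0.20² = 0.0441 + 0.0484 + 0.0400 + 0.0289 + 0.0400 = 0.2014
B_I = 1 / 0.2014 = 4.9652
Ranking by B (broadest → narrowest): morphospecies I (4.97) > morphospecies IV (3.72) > morphospecies II (2.90) > morphospecies III (2.59)

morphospecies I > morphospecies IV > morphospecies II > morphospecies III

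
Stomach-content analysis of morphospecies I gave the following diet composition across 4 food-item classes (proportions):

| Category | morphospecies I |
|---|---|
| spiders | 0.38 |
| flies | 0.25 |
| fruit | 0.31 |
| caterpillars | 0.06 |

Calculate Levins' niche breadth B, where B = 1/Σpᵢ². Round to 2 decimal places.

3.26

Σpᵢ² = 0.38² + 0.25² + 0.31² + 0.06² = 0.1444 + 0.0625 + 0.0961 + 0.0036 = 0.3066
B = 1 / 0.3066 = 3.2616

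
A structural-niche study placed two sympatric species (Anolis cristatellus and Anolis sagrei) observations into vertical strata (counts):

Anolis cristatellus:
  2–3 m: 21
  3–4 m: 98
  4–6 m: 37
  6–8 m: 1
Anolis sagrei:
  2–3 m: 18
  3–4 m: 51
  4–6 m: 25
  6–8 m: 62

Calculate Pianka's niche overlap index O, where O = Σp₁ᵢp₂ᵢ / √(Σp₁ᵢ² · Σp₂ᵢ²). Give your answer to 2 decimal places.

0.69

Proportions for Anolis cristatellus (n=157): 21/157=0.1338, 98/157=0.6242, 37/157=0.2357, 1/157=0.0064
Proportions for Anolis sagrei (n=156): 18/156=0.1154, 51/156=0.3269, 25/156=0.1603, 62/156=0.3974
Σ p₁ᵢp₂ᵢ = 0.015441 + 0.204051 + 0.037783 + 0.002543 = 0.259818
Σp_1ᵢ² = 0.1338² + 0.6242² + 0.2357² + 0.0064² = 0.017902 + 0.389626 + 0.055554 + 0.000041 = 0.463123
Σp_2ᵢ² = 0.1154² + 0.3269² + 0.1603² + 0.3974² = 0.013317 + 0.106864 + 0.025696 + 0.157927 = 0.303804
O = 0.259818 / √(0.463123 × 0.303804) = 0.259818 / 0.3750981 = 0.6927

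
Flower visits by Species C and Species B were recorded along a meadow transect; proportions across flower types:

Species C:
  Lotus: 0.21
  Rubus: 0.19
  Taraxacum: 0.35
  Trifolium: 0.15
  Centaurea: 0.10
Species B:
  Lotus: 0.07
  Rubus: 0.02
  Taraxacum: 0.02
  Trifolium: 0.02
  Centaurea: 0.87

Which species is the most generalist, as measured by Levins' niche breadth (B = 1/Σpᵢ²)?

Species C

Σp_Cᵢ² = 0.21² + 0.19² + 0.35² + 0.15² + 0.10² = 0.0441 + 0.0361 + 0.1225 + 0.0225 + 0.0100 = 0.2352
B_C = 1 / 0.2352 = 4.2517
Σp_Bᵢ² = 0.07² + 0.02² + 0.02² + 0.02² + 0.87² = 0.0049 + 0.0004 + 0.0004 + 0.0004 + 0.7569 = 0.7630
B_B = 1 / 0.7630 = 1.3106
Highest B → broadest niche (most generalist): Species C (B = 4.25).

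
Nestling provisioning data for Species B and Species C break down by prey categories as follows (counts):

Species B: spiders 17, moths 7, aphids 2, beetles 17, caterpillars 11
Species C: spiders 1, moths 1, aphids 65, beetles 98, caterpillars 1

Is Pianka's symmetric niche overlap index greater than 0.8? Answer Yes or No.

Proportions for Species B (n=54): 17/54=0.3148, 7/54=0.1296, 2/54=0.0370, 17/54=0.3148, 11/54=0.2037
Proportions for Species C (n=166): 1/166=0.0060, 1/166=0.0060, 65/166=0.3916, 98/166=0.5904, 1/166=0.0060
Σ p₁ᵢp₂ᵢ = 0.001889 + 0.000778 + 0.014489 + 0.185858 + 0.001222 = 0.204236
Σp_1ᵢ² = 0.3148² + 0.1296² + 0.0370² + 0.3148² + 0.2037² = 0.099099 + 0.016796 + 0.001369 + 0.099099 + 0.041494 = 0.257857
Σp_2ᵢ² = 0.0060² + 0.0060² + 0.3916² + 0.5904² + 0.0060² = 0.000036 + 0.000036 + 0.153351 + 0.348572 + 0.000036 = 0.502031
O = 0.204236 / √(0.257857 × 0.502031) = 0.204236 / 0.3597947 = 0.5676
O = 0.5676 < 0.8 → No.

No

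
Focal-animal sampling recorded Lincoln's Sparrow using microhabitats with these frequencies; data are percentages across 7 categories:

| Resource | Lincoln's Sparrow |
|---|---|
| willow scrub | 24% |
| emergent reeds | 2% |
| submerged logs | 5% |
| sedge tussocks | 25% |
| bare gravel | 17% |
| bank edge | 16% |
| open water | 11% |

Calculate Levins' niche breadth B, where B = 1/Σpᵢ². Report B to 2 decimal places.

5.27

Convert percentages to proportions (divide by 100).
Σpᵢ² = 0.24² + 0.02² + 0.05² + 0.25² + 0.17² + 0.16² + 0.11² = 0.0576 + 0.0004 + 0.0025 + 0.0625 + 0.0289 + 0.0256 + 0.0121 = 0.1896
B = 1 / 0.1896 = 5.2743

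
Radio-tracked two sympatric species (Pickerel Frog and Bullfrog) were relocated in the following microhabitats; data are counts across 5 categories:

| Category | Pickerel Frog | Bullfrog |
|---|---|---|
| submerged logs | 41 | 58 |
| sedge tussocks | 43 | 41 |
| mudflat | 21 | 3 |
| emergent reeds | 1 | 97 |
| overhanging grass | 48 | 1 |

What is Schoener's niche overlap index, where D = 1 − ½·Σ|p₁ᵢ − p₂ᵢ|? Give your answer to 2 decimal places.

Proportions for Pickerel Frog (n=154): 41/154=0.2662, 43/154=0.2792, 21/154=0.1364, 1/154=0.0065, 48/154=0.3117
Proportions for Bullfrog (n=200): 58/200=0.2900, 41/200=0.2050, 3/200=0.0150, 97/200=0.4850, 1/200=0.0050
Σ|p₁ᵢ − p₂ᵢ| = 0.0238 + 0.0742 + 0.1214 + 0.4785 + 0.3067 = 1.0046
D = 1 − ½ × 1.0046 = 1 − 0.50230 = 0.49770

0.50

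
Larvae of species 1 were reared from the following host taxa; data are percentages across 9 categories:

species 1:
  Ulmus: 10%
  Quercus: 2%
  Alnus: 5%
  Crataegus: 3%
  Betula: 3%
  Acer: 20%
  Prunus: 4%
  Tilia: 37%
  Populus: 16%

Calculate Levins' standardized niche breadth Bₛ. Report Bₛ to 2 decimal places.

Convert percentages to proportions (divide by 100).
Σpᵢ² = 0.10² + 0.02² + 0.05² + 0.03² + 0.03² + 0.20² + 0.04² + 0.37² + 0.16² = 0.0100 + 0.0004 + 0.0025 + 0.0009 + 0.0009 + 0.0400 + 0.0016 + 0.1369 + 0.0256 = 0.2188
B = 1 / 0.2188 = 4.5704
Bₛ = (B − 1)/(n − 1) = (4.5704 − 1)/(9 − 1) = 3.5704/8 = 0.4463

0.45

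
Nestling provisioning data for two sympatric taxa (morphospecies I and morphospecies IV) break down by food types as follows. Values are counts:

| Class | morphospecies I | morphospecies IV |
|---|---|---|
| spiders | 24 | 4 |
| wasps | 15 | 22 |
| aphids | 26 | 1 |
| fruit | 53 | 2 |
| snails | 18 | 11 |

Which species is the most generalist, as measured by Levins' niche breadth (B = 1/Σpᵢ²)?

morphospecies I

Proportions for morphospecies I (n=136): 24/136=0.1765, 15/136=0.1103, 26/136=0.1912, 53/136=0.3897, 18/136=0.1324
Proportions for morphospecies IV (n=40): 4/40=0.1000, 22/40=0.5500, 1/40=0.0250, 2/40=0.0500, 11/40=0.2750
Σp_Iᵢ² = 0.1765² + 0.1103² + 0.1912² + 0.3897² + 0.1324² = 0.031152 + 0.012166 + 0.036557 + 0.151866 + 0.017530 = 0.249271
B_I = 1 / 0.249271 = 4.0117
Σp_IVᵢ² = 0.1000² + 0.5500² + 0.0250² + 0.0500² + 0.2750² = 0.010000 + 0.302500 + 0.000625 + 0.002500 + 0.075625 = 0.391250
B_IV = 1 / 0.391250 = 2.5559
Highest B → broadest niche (most generalist): morphospecies I (B = 4.01).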